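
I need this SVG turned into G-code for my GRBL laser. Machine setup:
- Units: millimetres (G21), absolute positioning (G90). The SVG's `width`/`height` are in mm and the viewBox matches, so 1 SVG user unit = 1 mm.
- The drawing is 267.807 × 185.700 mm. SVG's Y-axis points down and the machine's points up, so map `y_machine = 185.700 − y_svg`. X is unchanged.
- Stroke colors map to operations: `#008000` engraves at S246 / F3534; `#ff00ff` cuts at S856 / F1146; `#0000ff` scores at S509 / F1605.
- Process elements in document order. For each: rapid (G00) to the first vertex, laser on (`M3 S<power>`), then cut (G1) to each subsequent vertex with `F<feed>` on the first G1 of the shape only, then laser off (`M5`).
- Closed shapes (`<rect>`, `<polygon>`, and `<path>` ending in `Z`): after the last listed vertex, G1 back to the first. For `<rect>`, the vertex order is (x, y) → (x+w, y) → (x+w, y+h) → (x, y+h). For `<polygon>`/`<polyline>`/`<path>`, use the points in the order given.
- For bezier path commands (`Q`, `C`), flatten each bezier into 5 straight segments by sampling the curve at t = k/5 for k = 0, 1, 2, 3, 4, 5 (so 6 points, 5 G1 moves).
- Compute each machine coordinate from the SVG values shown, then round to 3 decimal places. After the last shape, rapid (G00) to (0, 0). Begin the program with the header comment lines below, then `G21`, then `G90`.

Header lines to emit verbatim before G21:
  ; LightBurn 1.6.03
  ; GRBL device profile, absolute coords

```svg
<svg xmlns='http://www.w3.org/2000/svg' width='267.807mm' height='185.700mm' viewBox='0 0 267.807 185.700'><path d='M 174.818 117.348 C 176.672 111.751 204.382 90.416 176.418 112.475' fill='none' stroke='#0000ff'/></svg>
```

Since the viewBox matches the mm dimensions, user units are millimetres directly. The only transform is the Y-flip y_m = 185.700 − y_svg.

Shape 1 is a cubic bezier drawn with `<path>`. Its stroke #0000ff means score at S509, F1605. After flipping Y the toolpath is (174.818,68.352) → (178.381,73.126) → (184.236,78.838) → (188.469,82.651) → (187.168,81.726) → (176.418,73.225).

; LightBurn 1.6.03
; GRBL device profile, absolute coords
G21
G90
G00 X174.818 Y68.352
M3 S509
G1 X178.381 Y73.126 F1605
G1 X184.236 Y78.838
G1 X188.469 Y82.651
G1 X187.168 Y81.726
G1 X176.418 Y73.225
M5
G00 X0.000 Y0.000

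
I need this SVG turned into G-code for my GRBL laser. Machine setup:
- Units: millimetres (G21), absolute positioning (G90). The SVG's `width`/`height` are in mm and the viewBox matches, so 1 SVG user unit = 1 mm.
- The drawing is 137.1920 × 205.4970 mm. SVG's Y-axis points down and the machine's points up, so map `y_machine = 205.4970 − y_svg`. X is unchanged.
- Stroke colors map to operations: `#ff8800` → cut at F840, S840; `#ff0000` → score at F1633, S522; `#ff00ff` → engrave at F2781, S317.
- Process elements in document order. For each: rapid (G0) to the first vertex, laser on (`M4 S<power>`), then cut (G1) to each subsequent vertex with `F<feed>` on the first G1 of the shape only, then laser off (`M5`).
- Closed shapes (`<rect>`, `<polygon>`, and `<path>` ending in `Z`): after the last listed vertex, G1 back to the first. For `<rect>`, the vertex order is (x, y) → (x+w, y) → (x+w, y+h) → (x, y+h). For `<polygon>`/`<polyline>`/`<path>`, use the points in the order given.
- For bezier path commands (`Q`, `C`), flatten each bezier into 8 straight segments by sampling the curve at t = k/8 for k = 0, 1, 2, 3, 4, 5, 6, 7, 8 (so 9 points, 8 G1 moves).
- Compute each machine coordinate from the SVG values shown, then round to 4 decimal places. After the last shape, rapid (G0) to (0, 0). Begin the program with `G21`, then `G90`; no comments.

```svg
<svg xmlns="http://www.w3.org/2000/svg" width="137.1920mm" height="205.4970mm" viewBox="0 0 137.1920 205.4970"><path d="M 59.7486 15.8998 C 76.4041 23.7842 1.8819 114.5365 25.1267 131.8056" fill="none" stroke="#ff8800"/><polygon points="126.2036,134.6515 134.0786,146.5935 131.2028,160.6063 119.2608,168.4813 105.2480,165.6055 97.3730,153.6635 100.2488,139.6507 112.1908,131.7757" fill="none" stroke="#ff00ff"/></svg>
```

1 u = 1 mm; y_m = 205.4970 − y.

[1] `<path>` cubic bezier, #ff8800→cut S840 F840: (59.7486,189.5972) → (62.0895,183.0615) → (58.0967,170.5892) → (49.9843,154.0124) → (39.9667,135.1636) → (30.2579,115.8748) → (23.0722,97.9783) → (20.6237,83.3065) → (25.1267,73.6914)

[2] `<polygon>` regular polygon, #ff00ff→engrave S317 F2781: (126.2036,70.8455) → (134.0786,58.9035) → (131.2028,44.8907) → (119.2608,37.0157) → (105.2480,39.8915) → (97.3730,51.8335) → (100.2488,65.8463) → (112.1908,73.7213) → (126.2036,70.8455) (closed)

G21
G90
G0 X59.7486 Y189.5972
M4 S840
G1 X62.0895 Y183.0615 F840
G1 X58.0967 Y170.5892
G1 X49.9843 Y154.0124
G1 X39.9667 Y135.1636
G1 X30.2579 Y115.8748
G1 X23.0722 Y97.9783
G1 X20.6237 Y83.3065
G1 X25.1267 Y73.6914
M5
G0 X126.2036 Y70.8455
M4 S317
G1 X134.0786 Y58.9035 F2781
G1 X131.2028 Y44.8907
G1 X119.2608 Y37.0157
G1 X105.2480 Y39.8915
G1 X97.3730 Y51.8335
G1 X100.2488 Y65.8463
G1 X112.1908 Y73.7213
G1 X126.2036 Y70.8455
M5
G0 X0.0000 Y0.0000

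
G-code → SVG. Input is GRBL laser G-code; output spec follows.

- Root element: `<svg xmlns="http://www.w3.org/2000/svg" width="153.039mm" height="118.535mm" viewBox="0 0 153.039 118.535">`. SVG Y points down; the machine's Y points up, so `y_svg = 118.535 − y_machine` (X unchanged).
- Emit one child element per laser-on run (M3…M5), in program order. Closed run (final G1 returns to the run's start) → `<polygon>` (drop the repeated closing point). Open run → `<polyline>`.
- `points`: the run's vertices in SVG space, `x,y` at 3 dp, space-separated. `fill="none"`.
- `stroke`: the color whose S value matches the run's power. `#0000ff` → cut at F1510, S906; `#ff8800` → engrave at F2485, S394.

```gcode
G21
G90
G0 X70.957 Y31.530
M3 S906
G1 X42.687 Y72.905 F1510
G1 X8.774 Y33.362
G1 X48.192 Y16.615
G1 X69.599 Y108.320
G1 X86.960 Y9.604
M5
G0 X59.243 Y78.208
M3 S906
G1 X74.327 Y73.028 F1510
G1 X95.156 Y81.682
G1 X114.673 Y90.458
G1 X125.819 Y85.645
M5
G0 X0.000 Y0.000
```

<svg xmlns="http://www.w3.org/2000/svg" width="153.039mm" height="118.535mm" viewBox="0 0 153.039 118.535">
  <polyline points="70.957,87.005 42.687,45.630 8.774,85.173 48.192,101.920 69.599,10.215 86.960,108.931" fill="none" stroke="#0000ff"/>
  <polyline points="59.243,40.327 74.327,45.507 95.156,36.853 114.673,28.077 125.819,32.890" fill="none" stroke="#0000ff"/>
</svg>

Machine Y-up, SVG Y-down with viewBox height 118.535, so y_svg = 118.535 − y_machine; X carries over. Every run uses S906, so all elements get stroke `#0000ff` (cut).

Run 1: The run is open, so emit a `<polyline>` with points (Y-flipped): 70.957,87.005 42.687,45.630 8.774,85.173 48.192,101.920 69.599,10.215 86.960,108.931.

Run 2: The run is open, so emit a `<polyline>` with points (Y-flipped): 59.243,40.327 74.327,45.507 95.156,36.853 114.673,28.077 125.819,32.890.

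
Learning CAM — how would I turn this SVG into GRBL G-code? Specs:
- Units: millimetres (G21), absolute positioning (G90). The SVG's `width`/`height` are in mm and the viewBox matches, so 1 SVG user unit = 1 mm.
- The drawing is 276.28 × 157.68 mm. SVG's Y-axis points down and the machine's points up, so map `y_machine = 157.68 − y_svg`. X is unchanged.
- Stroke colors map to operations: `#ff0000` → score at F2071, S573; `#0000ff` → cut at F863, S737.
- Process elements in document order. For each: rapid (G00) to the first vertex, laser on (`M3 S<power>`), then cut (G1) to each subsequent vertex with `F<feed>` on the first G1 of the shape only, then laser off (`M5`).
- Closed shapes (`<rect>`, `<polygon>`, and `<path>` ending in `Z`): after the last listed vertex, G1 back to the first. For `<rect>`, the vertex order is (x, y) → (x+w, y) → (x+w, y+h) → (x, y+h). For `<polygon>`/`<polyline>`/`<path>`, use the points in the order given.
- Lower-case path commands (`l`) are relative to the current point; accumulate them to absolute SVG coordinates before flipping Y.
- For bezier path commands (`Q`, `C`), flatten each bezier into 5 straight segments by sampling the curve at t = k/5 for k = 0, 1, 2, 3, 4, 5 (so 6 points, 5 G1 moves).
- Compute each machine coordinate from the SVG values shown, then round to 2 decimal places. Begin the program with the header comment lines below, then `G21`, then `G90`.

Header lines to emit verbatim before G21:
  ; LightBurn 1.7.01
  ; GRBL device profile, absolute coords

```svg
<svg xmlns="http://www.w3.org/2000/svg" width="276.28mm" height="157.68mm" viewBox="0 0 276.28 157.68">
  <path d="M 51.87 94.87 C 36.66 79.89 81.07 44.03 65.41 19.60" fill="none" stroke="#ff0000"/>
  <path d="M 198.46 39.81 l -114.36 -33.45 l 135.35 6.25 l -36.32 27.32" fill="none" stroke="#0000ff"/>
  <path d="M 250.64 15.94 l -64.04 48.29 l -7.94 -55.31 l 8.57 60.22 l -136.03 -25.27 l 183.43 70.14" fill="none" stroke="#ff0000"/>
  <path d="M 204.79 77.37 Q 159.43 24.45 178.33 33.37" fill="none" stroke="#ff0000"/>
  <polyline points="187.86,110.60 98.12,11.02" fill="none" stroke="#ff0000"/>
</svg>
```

Since the viewBox matches the mm dimensions, user units are millimetres directly. The only transform is the Y-flip y_m = 157.68 − y_svg.

Shape 1 is a cubic bezier drawn with `<path>`. Its stroke #ff0000 means score at S573, F2071. After flipping Y the toolpath is (51.87,62.81) → (48.94,74.05) → (54.58,88.74) → (63.03,105.35) → (68.56,122.31) → (65.41,138.08).

Shape 2 is a open polyline drawn with `<path>`. Its stroke #0000ff means cut at S737, F863. After flipping Y the toolpath is (198.46,117.87) → (84.10,151.32) → (219.45,145.07) → (183.13,117.75).

Shape 3 is a open polyline drawn with `<path>`. Its stroke #ff0000 means score at S573, F2071. After flipping Y the toolpath is (250.64,141.74) → (186.60,93.45) → (178.66,148.76) → (187.23,88.54) → (51.20,113.81) → (234.63,43.67).

Shape 4 is a quadratic bezier drawn with `<path>`. Its stroke #ff0000 means score at S573, F2071. After flipping Y the toolpath is (204.79,80.31) → (189.22,99.00) → (178.78,112.75) → (173.49,121.55) → (173.34,125.40) → (178.33,124.31).

Shape 5 is a line segment drawn with `<polyline>`. Its stroke #ff0000 means score at S573, F2071. After flipping Y the toolpath is (187.86,47.08) → (98.12,146.66).

; LightBurn 1.7.01
; GRBL device profile, absolute coords
G21
G90
G00 X51.87 Y62.81
M3 S573
G1 X48.94 Y74.05 F2071
G1 X54.58 Y88.74
G1 X63.03 Y105.35
G1 X68.56 Y122.31
G1 X65.41 Y138.08
M5
G00 X198.46 Y117.87
M3 S737
G1 X84.10 Y151.32 F863
G1 X219.45 Y145.07
G1 X183.13 Y117.75
M5
G00 X250.64 Y141.74
M3 S573
G1 X186.60 Y93.45 F2071
G1 X178.66 Y148.76
G1 X187.23 Y88.54
G1 X51.20 Y113.81
G1 X234.63 Y43.67
M5
G00 X204.79 Y80.31
M3 S573
G1 X189.22 Y99.00 F2071
G1 X178.78 Y112.75
G1 X173.49 Y121.55
G1 X173.34 Y125.40
G1 X178.33 Y124.31
M5
G00 X187.86 Y47.08
M3 S573
G1 X98.12 Y146.66 F2071
M5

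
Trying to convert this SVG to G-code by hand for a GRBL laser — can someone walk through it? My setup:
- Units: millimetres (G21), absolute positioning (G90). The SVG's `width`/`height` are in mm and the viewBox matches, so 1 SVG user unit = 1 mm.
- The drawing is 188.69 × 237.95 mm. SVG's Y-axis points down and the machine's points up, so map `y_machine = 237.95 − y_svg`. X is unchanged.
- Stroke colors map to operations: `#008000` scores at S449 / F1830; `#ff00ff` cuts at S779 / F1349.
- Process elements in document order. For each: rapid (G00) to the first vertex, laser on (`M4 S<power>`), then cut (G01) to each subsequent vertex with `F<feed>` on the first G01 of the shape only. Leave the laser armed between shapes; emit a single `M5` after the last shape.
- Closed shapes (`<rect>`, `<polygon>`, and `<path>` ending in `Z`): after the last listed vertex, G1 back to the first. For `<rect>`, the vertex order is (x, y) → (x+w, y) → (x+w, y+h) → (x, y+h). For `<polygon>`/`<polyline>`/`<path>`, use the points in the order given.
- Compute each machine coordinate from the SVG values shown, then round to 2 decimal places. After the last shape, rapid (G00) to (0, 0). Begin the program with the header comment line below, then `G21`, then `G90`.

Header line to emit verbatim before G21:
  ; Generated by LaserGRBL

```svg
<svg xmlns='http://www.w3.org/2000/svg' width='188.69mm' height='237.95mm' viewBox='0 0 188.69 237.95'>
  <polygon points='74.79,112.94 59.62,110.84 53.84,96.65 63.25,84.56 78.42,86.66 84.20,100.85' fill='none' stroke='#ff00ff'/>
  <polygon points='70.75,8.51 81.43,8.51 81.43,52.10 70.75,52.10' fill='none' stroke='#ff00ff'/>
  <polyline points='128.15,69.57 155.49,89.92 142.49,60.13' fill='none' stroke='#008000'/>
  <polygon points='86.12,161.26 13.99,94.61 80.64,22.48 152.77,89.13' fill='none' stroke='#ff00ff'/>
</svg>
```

Since the viewBox matches the mm dimensions, user units are millimetres directly. The only transform is the Y-flip y_m = 237.95 − y_svg.

Shape 1 is a regular polygon drawn with `<polygon>`. Its stroke #ff00ff means cut at S779, F1349. After flipping Y the toolpath is (74.79,125.01) → (59.62,127.11) → (53.84,141.30) → (63.25,153.39) → (78.42,151.29) → (84.20,137.10) → (74.79,125.01), returning to the start.

Shape 2 is a rectangle drawn with `<polygon>`. Its stroke #ff00ff means cut at S779, F1349. After flipping Y the toolpath is (70.75,229.44) → (81.43,229.44) → (81.43,185.85) → (70.75,185.85) → (70.75,229.44), returning to the start.

Shape 3 is a open polyline drawn with `<polyline>`. Its stroke #008000 means score at S449, F1830. After flipping Y the toolpath is (128.15,168.38) → (155.49,148.03) → (142.49,177.82).

Shape 4 is a regular polygon drawn with `<polygon>`. Its stroke #ff00ff means cut at S779, F1349. After flipping Y the toolpath is (86.12,76.69) → (13.99,143.34) → (80.64,215.47) → (152.77,148.82) → (86.12,76.69), returning to the start.

; Generated by LaserGRBL
G21
G90
G00 X74.79 Y125.01
M4 S779
G01 X59.62 Y127.11 F1349
G01 X53.84 Y141.30
G01 X63.25 Y153.39
G01 X78.42 Y151.29
G01 X84.20 Y137.10
G01 X74.79 Y125.01
G00 X70.75 Y229.44
M4 S779
G01 X81.43 Y229.44 F1349
G01 X81.43 Y185.85
G01 X70.75 Y185.85
G01 X70.75 Y229.44
G00 X128.15 Y168.38
M4 S449
G01 X155.49 Y148.03 F1830
G01 X142.49 Y177.82
G00 X86.12 Y76.69
M4 S779
G01 X13.99 Y143.34 F1349
G01 X80.64 Y215.47
G01 X152.77 Y148.82
G01 X86.12 Y76.69
M5
G00 X0.00 Y0.00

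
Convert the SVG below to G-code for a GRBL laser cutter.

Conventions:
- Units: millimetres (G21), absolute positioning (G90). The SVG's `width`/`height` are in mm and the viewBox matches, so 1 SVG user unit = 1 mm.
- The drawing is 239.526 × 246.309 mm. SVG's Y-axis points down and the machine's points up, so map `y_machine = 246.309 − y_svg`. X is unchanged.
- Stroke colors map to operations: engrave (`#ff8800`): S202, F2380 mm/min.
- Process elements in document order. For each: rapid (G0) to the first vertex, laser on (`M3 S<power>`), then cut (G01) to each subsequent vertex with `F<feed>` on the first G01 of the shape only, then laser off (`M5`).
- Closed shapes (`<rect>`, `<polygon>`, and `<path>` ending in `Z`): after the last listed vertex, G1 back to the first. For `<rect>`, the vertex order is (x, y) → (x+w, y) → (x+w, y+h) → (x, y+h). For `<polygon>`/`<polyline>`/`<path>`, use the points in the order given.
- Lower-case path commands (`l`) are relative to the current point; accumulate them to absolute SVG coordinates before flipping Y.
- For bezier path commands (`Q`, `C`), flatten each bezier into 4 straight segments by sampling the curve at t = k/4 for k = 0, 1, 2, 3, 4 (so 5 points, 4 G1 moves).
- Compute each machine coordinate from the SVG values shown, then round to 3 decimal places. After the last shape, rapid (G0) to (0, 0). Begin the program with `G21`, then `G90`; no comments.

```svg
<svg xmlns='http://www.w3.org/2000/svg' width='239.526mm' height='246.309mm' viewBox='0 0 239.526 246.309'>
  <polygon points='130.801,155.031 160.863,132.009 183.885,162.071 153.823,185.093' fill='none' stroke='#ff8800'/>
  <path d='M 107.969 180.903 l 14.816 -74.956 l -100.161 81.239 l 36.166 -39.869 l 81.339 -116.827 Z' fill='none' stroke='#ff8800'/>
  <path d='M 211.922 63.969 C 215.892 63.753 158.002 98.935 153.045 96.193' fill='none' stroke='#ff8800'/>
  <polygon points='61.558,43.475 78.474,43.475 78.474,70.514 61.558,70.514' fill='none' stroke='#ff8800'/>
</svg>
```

G21
G90
G0 X130.801 Y91.278
M3 S202
G01 X160.863 Y114.300 F2380
G01 X183.885 Y84.238
G01 X153.823 Y61.216
G01 X130.801 Y91.278
M5
G0 X107.969 Y65.406
M3 S202
G01 X122.785 Y140.362 F2380
G01 X22.624 Y59.123
G01 X58.790 Y98.992
G01 X140.129 Y215.819
G01 X107.969 Y65.406
M5
G0 X211.922 Y182.340
M3 S202
G01 X205.094 Y177.011 F2380
G01 X185.831 Y165.281
G01 X164.894 Y154.025
G01 X153.045 Y150.116
M5
G0 X61.558 Y202.834
M3 S202
G01 X78.474 Y202.834 F2380
G01 X78.474 Y175.795
G01 X61.558 Y175.795
G01 X61.558 Y202.834
M5
G0 X0.000 Y0.000

1 u = 1 mm; y_m = 246.309 − y.

[1] `<polygon>` regular polygon, #ff8800→engrave S202 F2380: (130.801,91.278) → (160.863,114.300) → (183.885,84.238) → (153.823,61.216) → (130.801,91.278) (closed)

[2] `<path>` closed polygon, #ff8800→engrave S202 F2380: (107.969,65.406) → (122.785,140.362) → (22.624,59.123) → (58.790,98.992) → (140.129,215.819) → (107.969,65.406) (closed)

[3] `<path>` cubic bezier, #ff8800→engrave S202 F2380: (211.922,182.340) → (205.094,177.011) → (185.831,165.281) → (164.894,154.025) → (153.045,150.116)

[4] `<polygon>` rectangle, #ff8800→engrave S202 F2380: (61.558,202.834) → (78.474,202.834) → (78.474,175.795) → (61.558,175.795) → (61.558,202.834) (closed)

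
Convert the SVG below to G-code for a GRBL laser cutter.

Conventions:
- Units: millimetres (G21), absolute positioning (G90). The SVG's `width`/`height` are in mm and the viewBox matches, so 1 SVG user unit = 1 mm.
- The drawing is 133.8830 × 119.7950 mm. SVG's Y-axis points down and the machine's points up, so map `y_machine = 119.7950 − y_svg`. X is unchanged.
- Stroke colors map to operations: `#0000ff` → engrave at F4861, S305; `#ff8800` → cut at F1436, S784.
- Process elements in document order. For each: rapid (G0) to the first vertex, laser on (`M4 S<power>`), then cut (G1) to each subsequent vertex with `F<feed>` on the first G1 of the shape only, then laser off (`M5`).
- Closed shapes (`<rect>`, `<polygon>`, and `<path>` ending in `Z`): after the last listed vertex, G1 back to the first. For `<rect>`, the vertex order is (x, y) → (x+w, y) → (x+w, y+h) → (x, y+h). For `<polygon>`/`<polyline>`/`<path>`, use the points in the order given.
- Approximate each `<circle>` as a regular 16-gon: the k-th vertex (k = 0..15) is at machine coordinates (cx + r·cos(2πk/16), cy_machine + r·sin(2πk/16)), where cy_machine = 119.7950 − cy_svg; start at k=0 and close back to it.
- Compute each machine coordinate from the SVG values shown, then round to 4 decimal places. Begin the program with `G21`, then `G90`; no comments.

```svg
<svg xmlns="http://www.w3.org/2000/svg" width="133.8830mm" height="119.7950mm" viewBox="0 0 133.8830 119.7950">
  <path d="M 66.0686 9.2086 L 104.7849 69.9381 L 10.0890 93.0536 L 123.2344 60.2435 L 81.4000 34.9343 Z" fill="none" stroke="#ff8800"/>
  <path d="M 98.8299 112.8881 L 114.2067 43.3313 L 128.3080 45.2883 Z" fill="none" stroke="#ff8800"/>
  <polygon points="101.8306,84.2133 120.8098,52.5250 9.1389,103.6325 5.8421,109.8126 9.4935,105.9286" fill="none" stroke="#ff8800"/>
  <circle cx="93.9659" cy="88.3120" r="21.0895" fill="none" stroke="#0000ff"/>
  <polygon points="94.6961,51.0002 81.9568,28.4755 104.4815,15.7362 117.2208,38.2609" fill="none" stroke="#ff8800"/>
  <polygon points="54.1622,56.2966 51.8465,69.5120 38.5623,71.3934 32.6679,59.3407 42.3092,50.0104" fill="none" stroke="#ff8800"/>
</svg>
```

1 u = 1 mm; y_m = 119.7950 − y.

[1] `<path>` closed polygon, #ff8800→cut S784 F1436: (66.0686,110.5864) → (104.7849,49.8569) → (10.0890,26.7414) → (123.2344,59.5515) → (81.4000,84.8607) → (66.0686,110.5864) (closed)

[2] `<path>` closed polygon, #ff8800→cut S784 F1436: (98.8299,6.9069) → (114.2067,76.4637) → (128.3080,74.5067) → (98.8299,6.9069) (closed)

[3] `<polygon>` closed polygon, #ff8800→cut S784 F1436: (101.8306,35.5817) → (120.8098,67.2700) → (9.1389,16.1625) → (5.8421,9.9824) → (9.4935,13.8664) → (101.8306,35.5817) (closed)

[4] `<circle>` circle, #0000ff→engrave S305 F4861: (115.0554,31.4830) → (113.4501,39.5536) → (108.8784,46.3955) → (102.0365,50.9672) → (93.9659,52.5725) → (85.8953,50.9672) → (79.0534,46.3955) → (74.4817,39.5536) → (72.8764,31.4830) → (74.4817,23.4124) → (79.0534,16.5705) → (85.8953,11.9988) → (93.9659,10.3935) → (102.0365,11.9988) → (108.8784,16.5705) → (113.4501,23.4124) → (115.0554,31.4830) (closed)

[5] `<polygon>` regular polygon, #ff8800→cut S784 F1436: (94.6961,68.7948) → (81.9568,91.3195) → (104.4815,104.0588) → (117.2208,81.5341) → (94.6961,68.7948) (closed)

[6] `<polygon>` regular polygon, #ff8800→cut S784 F1436: (54.1622,63.4984) → (51.8465,50.2830) → (38.5623,48.4016) → (32.6679,60.4543) → (42.3092,69.7846) → (54.1622,63.4984) (closed)

G21
G90
G0 X66.0686 Y110.5864
M4 S784
G1 X104.7849 Y49.8569 F1436
G1 X10.0890 Y26.7414
G1 X123.2344 Y59.5515
G1 X81.4000 Y84.8607
G1 X66.0686 Y110.5864
M5
G0 X98.8299 Y6.9069
M4 S784
G1 X114.2067 Y76.4637 F1436
G1 X128.3080 Y74.5067
G1 X98.8299 Y6.9069
M5
G0 X101.8306 Y35.5817
M4 S784
G1 X120.8098 Y67.2700 F1436
G1 X9.1389 Y16.1625
G1 X5.8421 Y9.9824
G1 X9.4935 Y13.8664
G1 X101.8306 Y35.5817
M5
G0 X115.0554 Y31.4830
M4 S305
G1 X113.4501 Y39.5536 F4861
G1 X108.8784 Y46.3955
G1 X102.0365 Y50.9672
G1 X93.9659 Y52.5725
G1 X85.8953 Y50.9672
G1 X79.0534 Y46.3955
G1 X74.4817 Y39.5536
G1 X72.8764 Y31.4830
G1 X74.4817 Y23.4124
G1 X79.0534 Y16.5705
G1 X85.8953 Y11.9988
G1 X93.9659 Y10.3935
G1 X102.0365 Y11.9988
G1 X108.8784 Y16.5705
G1 X113.4501 Y23.4124
G1 X115.0554 Y31.4830
M5
G0 X94.6961 Y68.7948
M4 S784
G1 X81.9568 Y91.3195 F1436
G1 X104.4815 Y104.0588
G1 X117.2208 Y81.5341
G1 X94.6961 Y68.7948
M5
G0 X54.1622 Y63.4984
M4 S784
G1 X51.8465 Y50.2830 F1436
G1 X38.5623 Y48.4016
G1 X32.6679 Y60.4543
G1 X42.3092 Y69.7846
G1 X54.1622 Y63.4984
M5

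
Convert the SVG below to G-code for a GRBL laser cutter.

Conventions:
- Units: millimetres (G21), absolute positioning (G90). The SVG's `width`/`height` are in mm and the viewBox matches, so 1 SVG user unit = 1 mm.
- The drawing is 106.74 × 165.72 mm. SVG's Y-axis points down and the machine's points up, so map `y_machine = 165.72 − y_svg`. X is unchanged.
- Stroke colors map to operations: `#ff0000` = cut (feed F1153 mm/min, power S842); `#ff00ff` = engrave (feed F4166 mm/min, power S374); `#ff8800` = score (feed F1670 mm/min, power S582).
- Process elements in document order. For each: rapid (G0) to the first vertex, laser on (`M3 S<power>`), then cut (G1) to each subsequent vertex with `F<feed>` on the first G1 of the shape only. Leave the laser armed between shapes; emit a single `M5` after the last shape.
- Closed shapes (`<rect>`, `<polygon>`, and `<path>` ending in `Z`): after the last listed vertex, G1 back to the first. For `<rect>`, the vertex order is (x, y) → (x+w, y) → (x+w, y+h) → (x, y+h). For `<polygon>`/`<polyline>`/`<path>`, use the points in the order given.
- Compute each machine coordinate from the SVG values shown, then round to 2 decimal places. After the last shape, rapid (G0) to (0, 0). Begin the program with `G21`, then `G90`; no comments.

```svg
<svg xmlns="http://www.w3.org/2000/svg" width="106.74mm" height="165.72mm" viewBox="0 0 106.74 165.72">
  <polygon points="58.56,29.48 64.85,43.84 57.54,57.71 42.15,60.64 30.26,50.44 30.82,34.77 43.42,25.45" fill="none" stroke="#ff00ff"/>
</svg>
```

G21
G90
G0 X58.56 Y136.24
M3 S374
G1 X64.85 Y121.88 F4166
G1 X57.54 Y108.01
G1 X42.15 Y105.08
G1 X30.26 Y115.28
G1 X30.82 Y130.95
G1 X43.42 Y140.27
G1 X58.56 Y136.24
M5
G0 X0.00 Y0.00

viewBox `0 0 106.74 165.72` with mm width/height → 1 unit = 1 mm. Flip: y_m = 165.72 − y_svg.

**Shape 1** — `<polygon>` regular polygon, stroke `#ff00ff` → engrave (S374, F4166). Machine vertices: (58.56,136.24) → (64.85,121.88) → (57.54,108.01) → (42.15,105.08) → (30.26,115.28) → (30.82,130.95) → (43.42,140.27) → (58.56,136.24). Closed: final G1 returns to the first vertex.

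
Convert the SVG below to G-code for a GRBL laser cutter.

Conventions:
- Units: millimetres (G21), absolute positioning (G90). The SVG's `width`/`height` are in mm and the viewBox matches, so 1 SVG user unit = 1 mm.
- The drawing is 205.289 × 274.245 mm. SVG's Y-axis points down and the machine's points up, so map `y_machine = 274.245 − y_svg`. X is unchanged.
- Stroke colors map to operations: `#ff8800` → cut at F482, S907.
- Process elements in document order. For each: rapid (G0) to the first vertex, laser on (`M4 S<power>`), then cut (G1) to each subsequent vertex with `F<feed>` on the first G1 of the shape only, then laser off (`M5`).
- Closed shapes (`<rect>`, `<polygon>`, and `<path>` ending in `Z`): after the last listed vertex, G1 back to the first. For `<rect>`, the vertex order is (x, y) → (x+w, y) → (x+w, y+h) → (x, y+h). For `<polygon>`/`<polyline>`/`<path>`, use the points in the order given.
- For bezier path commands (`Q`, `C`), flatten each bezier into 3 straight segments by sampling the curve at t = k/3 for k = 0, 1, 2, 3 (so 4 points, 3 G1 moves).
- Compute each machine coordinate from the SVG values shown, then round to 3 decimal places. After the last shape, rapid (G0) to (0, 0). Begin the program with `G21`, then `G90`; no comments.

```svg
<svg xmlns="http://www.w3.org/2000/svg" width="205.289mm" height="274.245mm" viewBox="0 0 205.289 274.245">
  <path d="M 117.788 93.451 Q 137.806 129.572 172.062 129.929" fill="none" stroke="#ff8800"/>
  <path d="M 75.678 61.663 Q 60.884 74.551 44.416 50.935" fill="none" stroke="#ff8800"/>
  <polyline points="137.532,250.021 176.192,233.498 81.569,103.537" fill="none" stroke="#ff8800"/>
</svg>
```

G21
G90
G0 X117.788 Y180.794
M4 S907
G1 X132.715 Y160.687 F482
G1 X150.807 Y148.528
G1 X172.062 Y144.316
M5
G0 X75.678 Y212.582
M4 S907
G1 X65.629 Y208.046 F482
G1 X55.209 Y211.622
G1 X44.416 Y223.310
M5
G0 X137.532 Y24.224
M4 S907
G1 X176.192 Y40.747 F482
G1 X81.569 Y170.708
M5
G0 X0.000 Y0.000

Since the viewBox matches the mm dimensions, user units are millimetres directly. The only transform is the Y-flip y_m = 274.245 − y_svg.

Shape 1 is a quadratic bezier drawn with `<path>`. Its stroke #ff8800 means cut at S907, F482. After flipping Y the toolpath is (117.788,180.794) → (132.715,160.687) → (150.807,148.528) → (172.062,144.316).

Shape 2 is a quadratic bezier drawn with `<path>`. Its stroke #ff8800 means cut at S907, F482. After flipping Y the toolpath is (75.678,212.582) → (65.629,208.046) → (55.209,211.622) → (44.416,223.310).

Shape 3 is a open polyline drawn with `<polyline>`. Its stroke #ff8800 means cut at S907, F482. After flipping Y the toolpath is (137.532,24.224) → (176.192,40.747) → (81.569,170.708).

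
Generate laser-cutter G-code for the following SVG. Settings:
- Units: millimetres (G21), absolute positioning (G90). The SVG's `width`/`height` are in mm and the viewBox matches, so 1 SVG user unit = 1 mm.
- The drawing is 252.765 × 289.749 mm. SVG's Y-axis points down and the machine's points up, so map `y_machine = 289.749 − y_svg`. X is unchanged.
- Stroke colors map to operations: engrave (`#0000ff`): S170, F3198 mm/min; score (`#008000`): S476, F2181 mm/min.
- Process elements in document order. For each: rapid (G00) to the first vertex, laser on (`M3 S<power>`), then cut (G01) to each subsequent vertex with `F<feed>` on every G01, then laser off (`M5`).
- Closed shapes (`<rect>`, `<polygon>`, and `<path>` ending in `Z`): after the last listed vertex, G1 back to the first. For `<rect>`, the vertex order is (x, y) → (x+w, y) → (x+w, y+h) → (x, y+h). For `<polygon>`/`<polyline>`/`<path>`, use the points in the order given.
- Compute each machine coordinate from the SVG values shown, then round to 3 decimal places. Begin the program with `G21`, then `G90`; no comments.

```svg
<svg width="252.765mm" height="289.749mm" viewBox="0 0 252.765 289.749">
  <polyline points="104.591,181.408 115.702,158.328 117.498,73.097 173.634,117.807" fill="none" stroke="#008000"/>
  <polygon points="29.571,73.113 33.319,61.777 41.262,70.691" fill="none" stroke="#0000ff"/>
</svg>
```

viewBox `0 0 252.765 289.749` with mm width/height → 1 unit = 1 mm. Flip: y_m = 289.749 − y_svg.

**Shape 1** — `<polyline>` open polyline, stroke `#008000` → score (S476, F2181). Machine vertices: (104.591,108.341) → (115.702,131.421) → (117.498,216.652) → (173.634,171.942). Open path.

**Shape 2** — `<polygon>` regular polygon, stroke `#0000ff` → engrave (S170, F3198). Machine vertices: (29.571,216.636) → (33.319,227.972) → (41.262,219.058) → (29.571,216.636). Closed: final G1 returns to the first vertex.

G21
G90
G00 X104.591 Y108.341
M3 S476
G01 X115.702 Y131.421 F2181
G01 X117.498 Y216.652 F2181
G01 X173.634 Y171.942 F2181
M5
G00 X29.571 Y216.636
M3 S170
G01 X33.319 Y227.972 F3198
G01 X41.262 Y219.058 F3198
G01 X29.571 Y216.636 F3198
M5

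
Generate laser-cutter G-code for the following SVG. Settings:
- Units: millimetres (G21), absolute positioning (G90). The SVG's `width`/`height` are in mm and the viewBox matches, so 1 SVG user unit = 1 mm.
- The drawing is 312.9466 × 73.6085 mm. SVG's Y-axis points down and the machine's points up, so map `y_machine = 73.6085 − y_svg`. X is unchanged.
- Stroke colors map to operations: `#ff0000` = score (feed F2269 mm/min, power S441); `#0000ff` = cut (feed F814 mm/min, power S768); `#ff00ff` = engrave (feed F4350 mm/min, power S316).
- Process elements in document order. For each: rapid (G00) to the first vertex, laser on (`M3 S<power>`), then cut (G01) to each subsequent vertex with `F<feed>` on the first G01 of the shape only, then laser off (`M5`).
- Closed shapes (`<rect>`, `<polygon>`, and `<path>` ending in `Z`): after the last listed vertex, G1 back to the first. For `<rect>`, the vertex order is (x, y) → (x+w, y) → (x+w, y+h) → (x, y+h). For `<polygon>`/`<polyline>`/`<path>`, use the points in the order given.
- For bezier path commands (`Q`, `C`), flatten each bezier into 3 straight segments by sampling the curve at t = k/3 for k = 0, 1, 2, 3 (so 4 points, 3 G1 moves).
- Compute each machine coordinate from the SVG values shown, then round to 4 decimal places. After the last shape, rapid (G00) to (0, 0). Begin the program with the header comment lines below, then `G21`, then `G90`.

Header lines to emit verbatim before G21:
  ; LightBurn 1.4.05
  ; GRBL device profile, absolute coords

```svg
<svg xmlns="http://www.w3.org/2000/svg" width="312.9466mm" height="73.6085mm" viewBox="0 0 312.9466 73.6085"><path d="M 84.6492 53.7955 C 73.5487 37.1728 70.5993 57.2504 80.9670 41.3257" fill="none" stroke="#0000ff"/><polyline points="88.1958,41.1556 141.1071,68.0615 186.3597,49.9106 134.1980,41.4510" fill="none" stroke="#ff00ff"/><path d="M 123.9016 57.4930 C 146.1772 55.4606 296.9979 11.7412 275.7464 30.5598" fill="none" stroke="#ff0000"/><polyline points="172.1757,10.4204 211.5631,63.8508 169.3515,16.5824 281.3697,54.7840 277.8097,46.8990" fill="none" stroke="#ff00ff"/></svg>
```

Since the viewBox matches the mm dimensions, user units are millimetres directly. The only transform is the Y-flip y_m = 73.6085 − y_svg.

Shape 1 is a cubic bezier drawn with `<path>`. Its stroke #0000ff means cut at S768, F814. After flipping Y the toolpath is (84.6492,19.8130) → (76.4571,26.8950) → (74.8470,25.6662) → (80.9670,32.2828).

Shape 2 is a open polyline drawn with `<polyline>`. Its stroke #ff00ff means engrave at S316, F4350. After flipping Y the toolpath is (88.1958,32.4529) → (141.1071,5.5470) → (186.3597,23.6979) → (134.1980,32.1575).

Shape 3 is a cubic bezier drawn with `<path>`. Its stroke #ff0000 means score at S441, F2269. After flipping Y the toolpath is (123.9016,16.1155) → (177.8916,28.1834) → (250.7745,44.8815) → (275.7464,43.0487).

Shape 4 is a open polyline drawn with `<polyline>`. Its stroke #ff00ff means engrave at S316, F4350. After flipping Y the toolpath is (172.1757,63.1881) → (211.5631,9.7577) → (169.3515,57.0261) → (281.3697,18.8245) → (277.8097,26.7095).

; LightBurn 1.4.05
; GRBL device profile, absolute coords
G21
G90
G00 X84.6492 Y19.8130
M3 S768
G01 X76.4571 Y26.8950 F814
G01 X74.8470 Y25.6662
G01 X80.9670 Y32.2828
M5
G00 X88.1958 Y32.4529
M3 S316
G01 X141.1071 Y5.5470 F4350
G01 X186.3597 Y23.6979
G01 X134.1980 Y32.1575
M5
G00 X123.9016 Y16.1155
M3 S441
G01 X177.8916 Y28.1834 F2269
G01 X250.7745 Y44.8815
G01 X275.7464 Y43.0487
M5
G00 X172.1757 Y63.1881
M3 S316
G01 X211.5631 Y9.7577 F4350
G01 X169.3515 Y57.0261
G01 X281.3697 Y18.8245
G01 X277.8097 Y26.7095
M5
G00 X0.0000 Y0.0000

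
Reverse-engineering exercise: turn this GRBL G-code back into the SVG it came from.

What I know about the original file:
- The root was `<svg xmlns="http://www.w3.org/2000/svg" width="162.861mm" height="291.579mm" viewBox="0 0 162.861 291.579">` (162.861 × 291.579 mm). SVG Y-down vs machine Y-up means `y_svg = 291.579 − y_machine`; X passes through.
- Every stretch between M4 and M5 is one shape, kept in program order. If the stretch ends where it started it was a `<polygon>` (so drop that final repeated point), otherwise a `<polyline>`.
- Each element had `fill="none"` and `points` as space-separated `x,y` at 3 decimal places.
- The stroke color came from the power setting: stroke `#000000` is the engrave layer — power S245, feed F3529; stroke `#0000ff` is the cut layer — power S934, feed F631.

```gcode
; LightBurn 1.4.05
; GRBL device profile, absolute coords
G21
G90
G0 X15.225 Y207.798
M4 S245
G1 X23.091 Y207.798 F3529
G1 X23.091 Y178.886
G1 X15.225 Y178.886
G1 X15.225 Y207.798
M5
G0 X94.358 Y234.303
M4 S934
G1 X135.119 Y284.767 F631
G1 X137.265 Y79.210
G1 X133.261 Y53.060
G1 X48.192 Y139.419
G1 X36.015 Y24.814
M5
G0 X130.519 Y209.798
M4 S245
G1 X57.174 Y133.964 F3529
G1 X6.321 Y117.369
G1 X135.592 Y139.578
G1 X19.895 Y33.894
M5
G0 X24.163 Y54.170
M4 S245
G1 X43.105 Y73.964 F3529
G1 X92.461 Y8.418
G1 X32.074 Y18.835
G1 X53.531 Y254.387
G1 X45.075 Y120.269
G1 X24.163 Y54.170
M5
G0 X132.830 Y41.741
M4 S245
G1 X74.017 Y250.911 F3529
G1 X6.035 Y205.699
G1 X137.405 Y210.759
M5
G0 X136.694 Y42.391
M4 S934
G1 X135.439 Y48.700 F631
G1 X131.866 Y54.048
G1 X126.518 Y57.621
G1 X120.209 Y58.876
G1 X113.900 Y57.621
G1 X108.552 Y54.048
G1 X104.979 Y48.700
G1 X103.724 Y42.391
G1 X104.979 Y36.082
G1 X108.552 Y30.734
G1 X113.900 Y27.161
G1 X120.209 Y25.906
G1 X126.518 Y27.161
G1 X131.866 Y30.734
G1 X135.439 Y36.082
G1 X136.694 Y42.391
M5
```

<svg xmlns="http://www.w3.org/2000/svg" width="162.861mm" height="291.579mm" viewBox="0 0 162.861 291.579">
  <polygon points="15.225,83.781 23.091,83.781 23.091,112.693 15.225,112.693" fill="none" stroke="#000000"/>
  <polyline points="94.358,57.276 135.119,6.812 137.265,212.369 133.261,238.519 48.192,152.160 36.015,266.765" fill="none" stroke="#0000ff"/>
  <polyline points="130.519,81.781 57.174,157.615 6.321,174.210 135.592,152.001 19.895,257.685" fill="none" stroke="#000000"/>
  <polygon points="24.163,237.409 43.105,217.615 92.461,283.161 32.074,272.744 53.531,37.192 45.075,171.310" fill="none" stroke="#000000"/>
  <polyline points="132.830,249.838 74.017,40.668 6.035,85.880 137.405,80.820" fill="none" stroke="#000000"/>
  <polygon points="136.694,249.188 135.439,242.879 131.866,237.531 126.518,233.958 120.209,232.703 113.900,233.958 108.552,237.531 104.979,242.879 103.724,249.188 104.979,255.497 108.552,260.845 113.900,264.418 120.209,265.673 126.518,264.418 131.866,260.845 135.439,255.497" fill="none" stroke="#0000ff"/>
</svg>

Each laser-on run becomes one SVG element. Flip Y back into SVG space with y_svg = 291.579 − y_machine.

Run 1: S245 ⇒ engrave layer `#000000`. The run returns to its start, so emit a `<polygon>` with points (Y-flipped): 15.225,83.781 23.091,83.781 23.091,112.693 15.225,112.693.

Run 2: S934 ⇒ cut layer `#0000ff`. The run is open, so emit a `<polyline>` with points (Y-flipped): 94.358,57.276 135.119,6.812 137.265,212.369 133.261,238.519 48.192,152.160 36.015,266.765.

Run 3: S245 ⇒ engrave layer `#000000`. The run is open, so emit a `<polyline>` with points (Y-flipped): 130.519,81.781 57.174,157.615 6.321,174.210 135.592,152.001 19.895,257.685.

Run 4: S245 ⇒ engrave layer `#000000`. The run returns to its start, so emit a `<polygon>` with points (Y-flipped): 24.163,237.409 43.105,217.615 92.461,283.161 32.074,272.744 53.531,37.192 45.075,171.310.

Run 5: S245 ⇒ engrave layer `#000000`. The run is open, so emit a `<polyline>` with points (Y-flipped): 132.830,249.838 74.017,40.668 6.035,85.880 137.405,80.820.

Run 6: power S934 maps to stroke `#0000ff` (cut). The run returns to its start, so emit a `<polygon>` with points (Y-flipped): 136.694,249.188 135.439,242.879 131.866,237.531 126.518,233.958 120.209,232.703 113.900,233.958 108.552,237.531 104.979,242.879 103.724,249.188 104.979,255.497 108.552,260.845 113.900,264.418 120.209,265.673 126.518,264.418 131.866,260.845 135.439,255.497.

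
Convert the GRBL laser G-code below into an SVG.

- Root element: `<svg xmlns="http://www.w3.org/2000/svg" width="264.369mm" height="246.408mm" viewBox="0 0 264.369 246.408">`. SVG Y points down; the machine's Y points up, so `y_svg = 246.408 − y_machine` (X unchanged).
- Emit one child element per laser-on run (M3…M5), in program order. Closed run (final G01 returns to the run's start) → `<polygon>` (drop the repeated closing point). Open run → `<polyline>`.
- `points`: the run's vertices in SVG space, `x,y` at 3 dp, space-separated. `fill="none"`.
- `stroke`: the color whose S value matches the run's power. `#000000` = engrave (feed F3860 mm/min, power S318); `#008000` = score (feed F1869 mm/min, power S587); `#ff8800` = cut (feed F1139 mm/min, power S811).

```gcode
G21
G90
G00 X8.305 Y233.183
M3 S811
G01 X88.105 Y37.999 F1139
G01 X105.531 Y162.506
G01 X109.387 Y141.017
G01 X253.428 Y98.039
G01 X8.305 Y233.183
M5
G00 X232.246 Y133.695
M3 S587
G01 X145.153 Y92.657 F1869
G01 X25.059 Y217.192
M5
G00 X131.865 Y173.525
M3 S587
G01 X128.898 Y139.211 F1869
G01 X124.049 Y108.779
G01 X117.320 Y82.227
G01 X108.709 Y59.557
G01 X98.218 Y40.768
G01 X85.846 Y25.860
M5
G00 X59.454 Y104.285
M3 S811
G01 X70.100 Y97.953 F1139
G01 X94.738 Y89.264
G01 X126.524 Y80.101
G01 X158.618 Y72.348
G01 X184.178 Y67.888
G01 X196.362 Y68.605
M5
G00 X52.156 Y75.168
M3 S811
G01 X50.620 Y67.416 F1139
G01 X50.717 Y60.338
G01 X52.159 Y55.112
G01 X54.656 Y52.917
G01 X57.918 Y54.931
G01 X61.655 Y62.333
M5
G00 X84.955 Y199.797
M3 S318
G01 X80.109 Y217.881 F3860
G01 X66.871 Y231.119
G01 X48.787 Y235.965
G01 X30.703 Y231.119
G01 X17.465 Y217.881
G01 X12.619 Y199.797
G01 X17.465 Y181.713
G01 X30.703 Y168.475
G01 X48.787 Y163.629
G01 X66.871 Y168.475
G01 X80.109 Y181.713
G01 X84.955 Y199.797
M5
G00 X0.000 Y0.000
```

<svg xmlns="http://www.w3.org/2000/svg" width="264.369mm" height="246.408mm" viewBox="0 0 264.369 246.408">
  <polygon points="8.305,13.225 88.105,208.409 105.531,83.902 109.387,105.391 253.428,148.369" fill="none" stroke="#ff8800"/>
  <polyline points="232.246,112.713 145.153,153.751 25.059,29.216" fill="none" stroke="#008000"/>
  <polyline points="131.865,72.883 128.898,107.197 124.049,137.629 117.320,164.181 108.709,186.851 98.218,205.640 85.846,220.548" fill="none" stroke="#008000"/>
  <polyline points="59.454,142.123 70.100,148.455 94.738,157.144 126.524,166.307 158.618,174.060 184.178,178.520 196.362,177.803" fill="none" stroke="#ff8800"/>
  <polyline points="52.156,171.240 50.620,178.992 50.717,186.070 52.159,191.296 54.656,193.491 57.918,191.477 61.655,184.075" fill="none" stroke="#ff8800"/>
  <polygon points="84.955,46.611 80.109,28.527 66.871,15.289 48.787,10.443 30.703,15.289 17.465,28.527 12.619,46.611 17.465,64.695 30.703,77.933 48.787,82.779 66.871,77.933 80.109,64.695" fill="none" stroke="#000000"/>
</svg>

y_svg = 246.408 − y_m.

[1] S811→`#ff8800` (cut); closed run; points: 8.305,13.225 88.105,208.409 105.531,83.902 109.387,105.391 253.428,148.369

[2] S587→`#008000` (score); open run; points: 232.246,112.713 145.153,153.751 25.059,29.216

[3] S587→`#008000` (score); open run; points: 131.865,72.883 128.898,107.197 124.049,137.629 117.320,164.181 108.709,186.851 98.218,205.640 85.846,220.548

[4] S811→`#ff8800` (cut); open run; points: 59.454,142.123 70.100,148.455 94.738,157.144 126.524,166.307 158.618,174.060 184.178,178.520 196.362,177.803

[5] S811→`#ff8800` (cut); open run; points: 52.156,171.240 50.620,178.992 50.717,186.070 52.159,191.296 54.656,193.491 57.918,191.477 61.655,184.075

[6] S318→`#000000` (engrave); closed run; points: 84.955,46.611 80.109,28.527 66.871,15.289 48.787,10.443 30.703,15.289 17.465,28.527 12.619,46.611 17.465,64.695 30.703,77.933 48.787,82.779 66.871,77.933 80.109,64.695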